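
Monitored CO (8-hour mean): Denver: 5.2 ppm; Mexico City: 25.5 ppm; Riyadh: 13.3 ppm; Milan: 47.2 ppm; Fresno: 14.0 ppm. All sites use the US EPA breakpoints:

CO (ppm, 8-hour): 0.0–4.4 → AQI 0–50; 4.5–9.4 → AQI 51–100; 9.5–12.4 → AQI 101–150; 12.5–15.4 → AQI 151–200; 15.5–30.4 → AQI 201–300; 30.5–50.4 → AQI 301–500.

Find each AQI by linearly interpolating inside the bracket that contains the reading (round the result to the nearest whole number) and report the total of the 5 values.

Denver 5.2: bracket 4.5–9.4 → index 51–100; slope 49/4.9, offset 0.7.
AQI = 51 + 49/4.9·0.7 ≈ 58.00 ⇒ 58.
Mexico City: 25.5 ∈ [15.5, 30.4] ↔ index [201, 300].
201 + (25.5−15.5)·(300−201)/(30.4−15.5) = 201 + 10.0·99/14.9 ≈ 267.44, so AQI = 267.
Riyadh: 13.3 lies in 12.5–15.4, so I_lo=151, I_hi=200, C_lo=12.5, C_hi=15.4.
(200−151)/(15.4−12.5) × (13.3−12.5) + 151 = 49/2.9 × 0.8 + 151 ≈ 164.52 → 165.
Milan: row 30.5–50.4 (AQI 301–500). (500−301)·(47.2−30.5)/(50.4−30.5) + 301 = 199·16.7/19.9 + 301 ≈ 468.00 → 468.
Fresno 14.0: bracket 12.5–15.4 → index 151–200; slope 49/2.9, offset 1.5.
AQI = 151 + 49/2.9·1.5 ≈ 176.34 ⇒ 176.
AQIs: Denver=58, Mexico City=267, Riyadh=165, Milan=468, Fresno=176. Sum = 58 + 267 + 165 + 468 + 176 = 1134.

1134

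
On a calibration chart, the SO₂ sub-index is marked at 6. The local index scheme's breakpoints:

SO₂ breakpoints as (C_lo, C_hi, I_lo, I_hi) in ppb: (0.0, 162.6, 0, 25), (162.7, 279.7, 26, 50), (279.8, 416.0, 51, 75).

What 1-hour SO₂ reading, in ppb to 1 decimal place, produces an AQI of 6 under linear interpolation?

AQI 6 lies in the 0–25 band, which corresponds to 0.0–162.6 ppb.
C = 0.0 + (6−0)×(162.6−0.0)/(25−0) = 0.0 + 6×162.6/25 ≈ 39.024 ppb → 39.0 ppb to 1 dp.

39.0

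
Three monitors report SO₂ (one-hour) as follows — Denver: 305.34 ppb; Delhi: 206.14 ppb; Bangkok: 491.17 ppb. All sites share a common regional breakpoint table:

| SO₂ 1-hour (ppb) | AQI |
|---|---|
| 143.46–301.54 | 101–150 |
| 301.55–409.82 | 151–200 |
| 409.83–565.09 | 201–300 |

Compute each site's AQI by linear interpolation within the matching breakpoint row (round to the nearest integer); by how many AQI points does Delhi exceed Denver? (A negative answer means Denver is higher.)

Denver: row 301.55–409.82 (AQI 151–200). (200−151)·(305.34−301.55)/(409.82−301.55) + 151 = 49·3.79/108.27 + 151 ≈ 152.72 → 153.
Delhi: row 143.46–301.54 (AQI 101–150). (150−101)·(206.14−143.46)/(301.54−143.46) + 101 = 49·62.68/158.08 + 101 ≈ 120.43 → 120.
Bangkok 491.17: bracket 409.83–565.09 → index 201–300; slope 99/155.26, offset 81.34.
AQI = 201 + 99/155.26·81.34 ≈ 252.87 ⇒ 253.
AQIs: Denver=153, Delhi=120, Bangkok=253. Delhi (120) − Denver (153) = -33.

-33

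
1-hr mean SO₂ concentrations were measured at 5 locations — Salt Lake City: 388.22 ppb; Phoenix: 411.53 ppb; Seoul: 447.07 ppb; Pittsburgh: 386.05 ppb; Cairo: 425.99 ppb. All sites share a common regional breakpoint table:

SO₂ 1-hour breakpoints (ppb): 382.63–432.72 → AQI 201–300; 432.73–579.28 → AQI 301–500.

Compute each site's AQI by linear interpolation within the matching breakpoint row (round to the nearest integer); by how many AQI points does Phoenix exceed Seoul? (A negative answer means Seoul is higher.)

Salt Lake City: row 382.63–432.72 (AQI 201–300). (300−201)·(388.22−382.63)/(432.72−382.63) + 201 = 99·5.59/50.09 + 201 ≈ 212.05 → 212.
Phoenix: 411.53 ∈ [382.63, 432.72] ↔ index [201, 300].
201 + (411.53−382.63)·(300−201)/(432.72−382.63) = 201 + 28.90·99/50.09 ≈ 258.12, so AQI = 258.
Seoul 447.07: bracket 432.73–579.28 → index 301–500; slope 199/146.55, offset 14.34.
AQI = 301 + 199/146.55·14.34 ≈ 320.47 ⇒ 320.
Pittsburgh: row 382.63–432.72 (AQI 201–300). (300−201)·(386.05−382.63)/(432.72−382.63) + 201 = 99·3.42/50.09 + 201 ≈ 207.76 → 208.
Cairo: row 382.63–432.72 (AQI 201–300). (300−201)·(425.99−382.63)/(432.72−382.63) + 201 = 99·43.36/50.09 + 201 ≈ 286.70 → 287.
AQIs: Salt Lake City=212, Phoenix=258, Seoul=320, Pittsburgh=208, Cairo=287. Phoenix (258) − Seoul (320) = -62.

-62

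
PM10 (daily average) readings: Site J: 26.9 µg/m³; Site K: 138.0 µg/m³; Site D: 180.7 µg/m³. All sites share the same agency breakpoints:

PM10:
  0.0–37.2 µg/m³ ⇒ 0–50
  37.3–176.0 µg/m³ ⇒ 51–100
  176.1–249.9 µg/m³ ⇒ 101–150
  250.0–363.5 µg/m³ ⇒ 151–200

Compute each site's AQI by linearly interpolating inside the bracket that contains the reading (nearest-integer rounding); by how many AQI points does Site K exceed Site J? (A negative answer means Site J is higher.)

51

Site J: 26.9 ∈ [0.0, 37.2] ↔ index [0, 50].
0 + (26.9−0.0)·(50−0)/(37.2−0.0) = 0 + 26.9·50/37.2 ≈ 36.16, so AQI = 36.
Site K 138.0: bracket 37.3–176.0 → index 51–100; slope 49/138.7, offset 100.7.
AQI = 51 + 49/138.7·100.7 ≈ 86.58 ⇒ 87.
Site D: 180.7 lies in 176.1–249.9, so I_lo=101, I_hi=150, C_lo=176.1, C_hi=249.9.
(150−101)/(249.9−176.1) × (180.7−176.1) + 101 = 49/73.8 × 4.6 + 101 ≈ 104.05 → 104.
AQIs: Site J=36, Site K=87, Site D=104. Site K (87) − Site J (36) = 51.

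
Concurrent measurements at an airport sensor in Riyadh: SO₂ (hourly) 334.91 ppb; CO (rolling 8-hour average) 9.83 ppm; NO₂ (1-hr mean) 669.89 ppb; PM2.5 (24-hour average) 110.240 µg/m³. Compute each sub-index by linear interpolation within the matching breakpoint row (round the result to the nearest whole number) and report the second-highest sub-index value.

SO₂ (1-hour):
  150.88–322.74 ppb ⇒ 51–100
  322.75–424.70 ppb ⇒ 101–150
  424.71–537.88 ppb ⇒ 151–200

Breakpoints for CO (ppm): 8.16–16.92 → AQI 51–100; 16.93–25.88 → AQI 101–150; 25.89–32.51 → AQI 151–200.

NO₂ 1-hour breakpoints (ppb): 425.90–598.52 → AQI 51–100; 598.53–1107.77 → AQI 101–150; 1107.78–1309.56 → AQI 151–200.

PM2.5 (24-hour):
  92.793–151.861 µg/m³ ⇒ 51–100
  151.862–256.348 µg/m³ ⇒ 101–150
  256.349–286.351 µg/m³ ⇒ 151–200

107

SO₂ 334.91: bracket 322.75–424.70 → index 101–150; slope 49/101.95, offset 12.16.
AQI = 101 + 49/101.95·12.16 ≈ 106.84 ⇒ 107.
CO 9.83: bracket 8.16–16.92 → index 51–100; slope 49/8.76, offset 1.67.
AQI = 51 + 49/8.76·1.67 ≈ 60.34 ⇒ 60.
NO₂: 669.89 lies in 598.53–1107.77, so I_lo=101, I_hi=150, C_lo=598.53, C_hi=1107.77.
(150−101)/(1107.77−598.53) × (669.89−598.53) + 101 = 49/509.24 × 71.36 + 101 ≈ 107.87 → 108.
PM2.5: 110.240 ∈ [92.793, 151.861] ↔ index [51, 100].
51 + (110.240−92.793)·(100−51)/(151.861−92.793) = 51 + 17.447·49/59.068 ≈ 65.47, so AQI = 65.
Sub-indices: SO₂→107, CO→60, NO₂→108, PM2.5→65. Ranked high→low: 108, 107, 65, 60. Second-highest sub-index = 107.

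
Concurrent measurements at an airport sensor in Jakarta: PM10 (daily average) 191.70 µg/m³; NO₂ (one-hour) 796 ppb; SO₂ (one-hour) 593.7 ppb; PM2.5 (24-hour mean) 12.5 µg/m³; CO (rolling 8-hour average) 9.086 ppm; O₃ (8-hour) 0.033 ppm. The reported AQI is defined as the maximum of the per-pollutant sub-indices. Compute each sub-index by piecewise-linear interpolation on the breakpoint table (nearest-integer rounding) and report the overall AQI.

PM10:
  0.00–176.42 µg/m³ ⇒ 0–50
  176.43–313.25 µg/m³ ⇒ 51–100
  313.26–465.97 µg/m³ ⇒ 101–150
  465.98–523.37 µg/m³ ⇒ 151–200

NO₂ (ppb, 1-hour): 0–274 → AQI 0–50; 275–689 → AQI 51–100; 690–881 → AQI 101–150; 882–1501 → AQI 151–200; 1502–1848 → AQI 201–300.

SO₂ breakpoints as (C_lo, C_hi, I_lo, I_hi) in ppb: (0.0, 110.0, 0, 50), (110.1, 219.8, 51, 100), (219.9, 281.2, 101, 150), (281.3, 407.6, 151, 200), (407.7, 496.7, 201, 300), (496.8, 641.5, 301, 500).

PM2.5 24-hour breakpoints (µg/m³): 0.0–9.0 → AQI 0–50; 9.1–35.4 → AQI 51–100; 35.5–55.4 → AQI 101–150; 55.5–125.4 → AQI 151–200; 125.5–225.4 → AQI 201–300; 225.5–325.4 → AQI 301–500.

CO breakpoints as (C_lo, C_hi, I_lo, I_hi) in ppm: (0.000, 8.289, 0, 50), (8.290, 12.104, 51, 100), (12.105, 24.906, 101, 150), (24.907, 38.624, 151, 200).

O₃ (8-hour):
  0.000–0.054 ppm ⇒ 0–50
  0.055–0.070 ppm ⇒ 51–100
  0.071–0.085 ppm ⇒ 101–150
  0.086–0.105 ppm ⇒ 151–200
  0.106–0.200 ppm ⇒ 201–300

434

PM10 191.70: bracket 176.43–313.25 → index 51–100; slope 49/136.82, offset 15.27.
AQI = 51 + 49/136.82·15.27 ≈ 56.47 ⇒ 56.
NO₂: 796 lies in 690–881, so I_lo=101, I_hi=150, C_lo=690, C_hi=881.
(150−101)/(881−690) × (796−690) + 101 = 49/191 × 106 + 101 ≈ 128.19 → 128.
SO₂: 593.7 lies in 496.8–641.5, so I_lo=301, I_hi=500, C_lo=496.8, C_hi=641.5.
(500−301)/(641.5−496.8) × (593.7−496.8) + 301 = 199/144.7 × 96.9 + 301 ≈ 434.26 → 434.
PM2.5: 12.5 ∈ [9.1, 35.4] ↔ index [51, 100].
51 + (12.5−9.1)·(100−51)/(35.4−9.1) = 51 + 3.4·49/26.3 ≈ 57.33, so AQI = 57.
CO: row 8.290–12.104 (AQI 51–100). (100−51)·(9.086−8.290)/(12.104−8.290) + 51 = 49·0.796/3.814 + 51 ≈ 61.23 → 61.
O₃: row 0.000–0.054 (AQI 0–50). (50−0)·(0.033−0.000)/(0.054−0.000) + 0 = 50·0.033/0.054 + 0 ≈ 30.56 → 31.
Sub-indices: PM10→56, NO₂→128, SO₂→434, PM2.5→57, CO→61, O₃→31. Overall AQI = max = 434; dominant pollutant is SO₂.
AQI 434: Hazardous.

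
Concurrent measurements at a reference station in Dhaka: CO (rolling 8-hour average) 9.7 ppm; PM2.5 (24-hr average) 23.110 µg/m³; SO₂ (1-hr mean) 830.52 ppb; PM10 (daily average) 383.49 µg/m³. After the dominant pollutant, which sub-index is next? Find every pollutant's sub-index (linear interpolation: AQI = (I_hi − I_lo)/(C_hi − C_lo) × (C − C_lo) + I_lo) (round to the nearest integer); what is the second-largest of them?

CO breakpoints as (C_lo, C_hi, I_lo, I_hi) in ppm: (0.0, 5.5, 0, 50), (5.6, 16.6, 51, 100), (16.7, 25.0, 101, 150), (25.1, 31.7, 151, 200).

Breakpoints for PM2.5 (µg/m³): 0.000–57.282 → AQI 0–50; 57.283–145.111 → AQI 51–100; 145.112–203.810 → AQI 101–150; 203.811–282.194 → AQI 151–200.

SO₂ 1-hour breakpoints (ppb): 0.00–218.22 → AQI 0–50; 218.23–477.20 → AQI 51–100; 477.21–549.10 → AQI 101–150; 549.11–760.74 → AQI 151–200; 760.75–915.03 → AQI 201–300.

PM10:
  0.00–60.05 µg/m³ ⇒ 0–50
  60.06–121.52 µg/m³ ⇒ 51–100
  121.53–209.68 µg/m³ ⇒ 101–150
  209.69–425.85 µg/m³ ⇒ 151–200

CO 9.7: bracket 5.6–16.6 → index 51–100; slope 49/11.0, offset 4.1.
AQI = 51 + 49/11.0·4.1 ≈ 69.26 ⇒ 69.
PM2.5: 23.110 ∈ [0.000, 57.282] ↔ index [0, 50].
0 + (23.110−0.000)·(50−0)/(57.282−0.000) = 0 + 23.110·50/57.282 ≈ 20.17, so AQI = 20.
SO₂: 830.52 lies in 760.75–915.03, so I_lo=201, I_hi=300, C_lo=760.75, C_hi=915.03.
(300−201)/(915.03−760.75) × (830.52−760.75) + 201 = 99/154.28 × 69.77 + 201 ≈ 245.77 → 246.
PM10: 383.49 ∈ [209.69, 425.85] ↔ index [151, 200].
151 + (383.49−209.69)·(200−151)/(425.85−209.69) = 151 + 173.80·49/216.16 ≈ 190.40, so AQI = 190.
Sub-indices: CO→69, PM2.5→20, SO₂→246, PM10→190. Ranked high→low: 246, 190, 69, 20. Second-highest sub-index = 190.

190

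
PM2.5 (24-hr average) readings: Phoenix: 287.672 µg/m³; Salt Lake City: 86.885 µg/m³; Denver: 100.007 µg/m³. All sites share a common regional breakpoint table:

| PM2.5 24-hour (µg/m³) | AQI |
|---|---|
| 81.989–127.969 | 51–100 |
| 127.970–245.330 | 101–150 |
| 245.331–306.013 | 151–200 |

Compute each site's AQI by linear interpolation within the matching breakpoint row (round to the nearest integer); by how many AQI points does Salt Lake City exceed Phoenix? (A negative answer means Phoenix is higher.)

Phoenix: row 245.331–306.013 (AQI 151–200). (200−151)·(287.672−245.331)/(306.013−245.331) + 151 = 49·42.341/60.682 + 151 ≈ 185.19 → 185.
Salt Lake City 86.885: bracket 81.989–127.969 → index 51–100; slope 49/45.980, offset 4.896.
AQI = 51 + 49/45.980·4.896 ≈ 56.22 ⇒ 56.
Denver: 100.007 lies in 81.989–127.969, so I_lo=51, I_hi=100, C_lo=81.989, C_hi=127.969.
(100−51)/(127.969−81.989) × (100.007−81.989) + 51 = 49/45.980 × 18.018 + 51 ≈ 70.20 → 70.
AQIs: Phoenix=185, Salt Lake City=56, Denver=70. Salt Lake City (56) − Phoenix (185) = -129.

-129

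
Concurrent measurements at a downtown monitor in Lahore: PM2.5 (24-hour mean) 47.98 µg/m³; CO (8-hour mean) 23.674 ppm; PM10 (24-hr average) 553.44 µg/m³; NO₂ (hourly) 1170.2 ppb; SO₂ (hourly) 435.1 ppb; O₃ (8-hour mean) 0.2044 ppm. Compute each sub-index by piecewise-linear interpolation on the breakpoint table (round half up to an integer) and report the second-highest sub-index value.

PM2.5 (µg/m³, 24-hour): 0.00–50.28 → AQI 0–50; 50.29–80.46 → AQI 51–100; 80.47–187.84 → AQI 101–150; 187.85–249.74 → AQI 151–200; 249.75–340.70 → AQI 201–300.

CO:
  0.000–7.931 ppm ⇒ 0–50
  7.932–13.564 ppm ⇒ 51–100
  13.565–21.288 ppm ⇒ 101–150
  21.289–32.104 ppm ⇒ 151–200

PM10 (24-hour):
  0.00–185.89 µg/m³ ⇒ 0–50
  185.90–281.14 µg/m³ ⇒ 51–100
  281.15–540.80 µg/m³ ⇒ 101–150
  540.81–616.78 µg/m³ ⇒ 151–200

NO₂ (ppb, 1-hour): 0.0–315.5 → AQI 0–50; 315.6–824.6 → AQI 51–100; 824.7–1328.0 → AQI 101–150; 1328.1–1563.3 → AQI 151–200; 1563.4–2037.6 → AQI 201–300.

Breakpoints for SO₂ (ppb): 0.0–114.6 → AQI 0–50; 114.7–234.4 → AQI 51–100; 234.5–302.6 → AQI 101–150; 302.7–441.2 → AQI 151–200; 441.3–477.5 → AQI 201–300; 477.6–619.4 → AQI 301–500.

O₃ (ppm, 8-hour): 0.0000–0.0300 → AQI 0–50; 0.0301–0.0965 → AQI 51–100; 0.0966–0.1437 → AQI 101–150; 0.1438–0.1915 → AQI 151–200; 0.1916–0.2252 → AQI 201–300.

PM2.5: 47.98 lies in 0.00–50.28, so I_lo=0, I_hi=50, C_lo=0.00, C_hi=50.28.
(50−0)/(50.28−0.00) × (47.98−0.00) + 0 = 50/50.28 × 47.98 + 0 ≈ 47.71 → 48.
CO 23.674: bracket 21.289–32.104 → index 151–200; slope 49/10.815, offset 2.385.
AQI = 151 + 49/10.815·2.385 ≈ 161.81 ⇒ 162.
PM10: row 540.81–616.78 (AQI 151–200). (200−151)·(553.44−540.81)/(616.78−540.81) + 151 = 49·12.63/75.97 + 151 ≈ 159.15 → 159.
NO₂: 1170.2 ∈ [824.7, 1328.0] ↔ index [101, 150].
101 + (1170.2−824.7)·(150−101)/(1328.0−824.7) = 101 + 345.5·49/503.3 ≈ 134.64, so AQI = 135.
SO₂: 435.1 ∈ [302.7, 441.2] ↔ index [151, 200].
151 + (435.1−302.7)·(200−151)/(441.2−302.7) = 151 + 132.4·49/138.5 ≈ 197.84, so AQI = 198.
O₃: row 0.1916–0.2252 (AQI 201–300). (300−201)·(0.2044−0.1916)/(0.2252−0.1916) + 201 = 99·0.0128/0.0336 + 201 ≈ 238.71 → 239.
Sub-indices: PM2.5→48, CO→162, PM10→159, NO₂→135, SO₂→198, O₃→239. Ranked high→low: 239, 198, 162, 159, 135, 48. Second-highest sub-index = 198.

198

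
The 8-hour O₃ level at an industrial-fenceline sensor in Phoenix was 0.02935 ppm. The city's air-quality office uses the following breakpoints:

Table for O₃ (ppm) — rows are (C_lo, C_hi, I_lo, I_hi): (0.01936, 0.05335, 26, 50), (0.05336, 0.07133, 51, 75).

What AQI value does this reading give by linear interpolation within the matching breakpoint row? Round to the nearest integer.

33

O₃: row 0.01936–0.05335 (AQI 26–50). (50−26)·(0.02935−0.01936)/(0.05335−0.01936) + 26 = 24·0.00999/0.03399 + 26 ≈ 33.05 → 33.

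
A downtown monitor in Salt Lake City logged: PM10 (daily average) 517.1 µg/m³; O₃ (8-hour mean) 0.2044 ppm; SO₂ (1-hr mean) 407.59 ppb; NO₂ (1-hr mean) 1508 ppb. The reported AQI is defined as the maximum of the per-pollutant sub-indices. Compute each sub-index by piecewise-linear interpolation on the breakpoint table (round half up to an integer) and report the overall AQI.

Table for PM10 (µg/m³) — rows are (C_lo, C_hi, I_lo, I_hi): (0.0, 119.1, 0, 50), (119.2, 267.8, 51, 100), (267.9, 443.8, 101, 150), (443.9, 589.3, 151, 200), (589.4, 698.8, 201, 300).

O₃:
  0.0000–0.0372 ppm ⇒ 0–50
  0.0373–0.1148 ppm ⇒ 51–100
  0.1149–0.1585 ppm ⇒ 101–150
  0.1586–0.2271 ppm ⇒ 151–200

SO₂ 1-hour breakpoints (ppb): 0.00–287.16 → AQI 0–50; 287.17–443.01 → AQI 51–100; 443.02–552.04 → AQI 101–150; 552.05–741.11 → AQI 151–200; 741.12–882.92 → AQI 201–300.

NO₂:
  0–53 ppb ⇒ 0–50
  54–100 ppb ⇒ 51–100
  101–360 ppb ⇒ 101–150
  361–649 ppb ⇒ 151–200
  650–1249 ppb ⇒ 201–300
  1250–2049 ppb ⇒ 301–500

PM10: 517.1 ∈ [443.9, 589.3] ↔ index [151, 200].
151 + (517.1−443.9)·(200−151)/(589.3−443.9) = 151 + 73.2·49/145.4 ≈ 175.67, so AQI = 176.
O₃ 0.2044: bracket 0.1586–0.2271 → index 151–200; slope 49/0.0685, offset 0.0458.
AQI = 151 + 49/0.0685·0.0458 ≈ 183.76 ⇒ 184.
SO₂: 407.59 ∈ [287.17, 443.01] ↔ index [51, 100].
51 + (407.59−287.17)·(100−51)/(443.01−287.17) = 51 + 120.42·49/155.84 ≈ 88.86, so AQI = 89.
NO₂: row 1250–2049 (AQI 301–500). (500−301)·(1508−1250)/(2049−1250) + 301 = 199·258/799 + 301 ≈ 365.26 → 365.
Sub-indices: PM10→176, O₃→184, SO₂→89, NO₂→365. Overall AQI = max = 365; dominant pollutant is NO₂.
AQI 365: Hazardous.

365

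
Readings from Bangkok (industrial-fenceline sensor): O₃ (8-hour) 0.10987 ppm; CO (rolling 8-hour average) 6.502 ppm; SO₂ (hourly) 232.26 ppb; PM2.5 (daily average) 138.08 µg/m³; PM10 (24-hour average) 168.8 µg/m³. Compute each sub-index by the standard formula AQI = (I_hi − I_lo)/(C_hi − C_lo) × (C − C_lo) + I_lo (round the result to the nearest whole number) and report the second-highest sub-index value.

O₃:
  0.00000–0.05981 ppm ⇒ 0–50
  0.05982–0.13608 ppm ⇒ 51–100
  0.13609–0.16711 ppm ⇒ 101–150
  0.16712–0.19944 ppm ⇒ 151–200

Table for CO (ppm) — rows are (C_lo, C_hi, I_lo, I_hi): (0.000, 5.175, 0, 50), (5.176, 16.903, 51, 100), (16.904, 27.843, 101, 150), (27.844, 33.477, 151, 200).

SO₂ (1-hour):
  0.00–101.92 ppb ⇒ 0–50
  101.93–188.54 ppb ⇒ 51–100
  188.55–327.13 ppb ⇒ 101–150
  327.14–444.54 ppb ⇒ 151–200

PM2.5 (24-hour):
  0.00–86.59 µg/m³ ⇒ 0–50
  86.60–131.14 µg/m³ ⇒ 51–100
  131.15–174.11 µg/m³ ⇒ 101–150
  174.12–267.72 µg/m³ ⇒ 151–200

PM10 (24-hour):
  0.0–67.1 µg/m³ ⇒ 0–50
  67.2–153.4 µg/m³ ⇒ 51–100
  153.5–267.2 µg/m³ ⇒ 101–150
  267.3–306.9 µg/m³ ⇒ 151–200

109

O₃: 0.10987 ∈ [0.05982, 0.13608] ↔ index [51, 100].
51 + (0.10987−0.05982)·(100−51)/(0.13608−0.05982) = 51 + 0.05005·49/0.07626 ≈ 83.16, so AQI = 83.
CO 6.502: bracket 5.176–16.903 → index 51–100; slope 49/11.727, offset 1.326.
AQI = 51 + 49/11.727·1.326 ≈ 56.54 ⇒ 57.
SO₂: 232.26 ∈ [188.55, 327.13] ↔ index [101, 150].
101 + (232.26−188.55)·(150−101)/(327.13−188.55) = 101 + 43.71·49/138.58 ≈ 116.46, so AQI = 116.
PM2.5 138.08: bracket 131.15–174.11 → index 101–150; slope 49/42.96, offset 6.93.
AQI = 101 + 49/42.96·6.93 ≈ 108.90 ⇒ 109.
PM10: 168.8 lies in 153.5–267.2, so I_lo=101, I_hi=150, C_lo=153.5, C_hi=267.2.
(150−101)/(267.2−153.5) × (168.8−153.5) + 101 = 49/113.7 × 15.3 + 101 ≈ 107.59 → 108.
Sub-indices: O₃→83, CO→57, SO₂→116, PM2.5→109, PM10→108. Ranked high→low: 116, 109, 108, 83, 57. Second-highest sub-index = 109.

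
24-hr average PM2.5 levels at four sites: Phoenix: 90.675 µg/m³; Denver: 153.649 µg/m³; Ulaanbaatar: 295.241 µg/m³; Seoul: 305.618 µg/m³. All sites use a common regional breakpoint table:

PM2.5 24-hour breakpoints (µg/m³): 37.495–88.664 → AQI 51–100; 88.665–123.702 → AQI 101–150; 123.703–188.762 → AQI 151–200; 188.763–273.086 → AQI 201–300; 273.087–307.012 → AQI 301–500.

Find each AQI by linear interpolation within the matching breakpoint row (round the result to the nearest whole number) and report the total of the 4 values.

1201

Phoenix: row 88.665–123.702 (AQI 101–150). (150−101)·(90.675−88.665)/(123.702−88.665) + 101 = 49·2.010/35.037 + 101 ≈ 103.81 → 104.
Denver: 153.649 lies in 123.703–188.762, so I_lo=151, I_hi=200, C_lo=123.703, C_hi=188.762.
(200−151)/(188.762−123.703) × (153.649−123.703) + 151 = 49/65.059 × 29.946 + 151 ≈ 173.55 → 174.
Ulaanbaatar: 295.241 lies in 273.087–307.012, so I_lo=301, I_hi=500, C_lo=273.087, C_hi=307.012.
(500−301)/(307.012−273.087) × (295.241−273.087) + 301 = 199/33.925 × 22.154 + 301 ≈ 430.95 → 431.
Seoul: 305.618 ∈ [273.087, 307.012] ↔ index [301, 500].
301 + (305.618−273.087)·(500−301)/(307.012−273.087) = 301 + 32.531·199/33.925 ≈ 491.82, so AQI = 492.
AQIs: Phoenix=104, Denver=174, Ulaanbaatar=431, Seoul=492. Sum = 104 + 174 + 431 + 492 = 1201.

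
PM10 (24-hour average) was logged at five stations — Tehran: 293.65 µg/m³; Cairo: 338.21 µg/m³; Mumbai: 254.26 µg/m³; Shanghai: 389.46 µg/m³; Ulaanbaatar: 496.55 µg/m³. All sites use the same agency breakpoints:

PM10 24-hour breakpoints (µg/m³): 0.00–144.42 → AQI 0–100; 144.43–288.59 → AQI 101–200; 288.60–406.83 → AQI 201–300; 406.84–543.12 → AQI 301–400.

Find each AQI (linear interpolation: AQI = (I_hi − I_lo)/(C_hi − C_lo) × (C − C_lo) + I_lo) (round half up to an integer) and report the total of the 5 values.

1275

Tehran: 293.65 lies in 288.60–406.83, so I_lo=201, I_hi=300, C_lo=288.60, C_hi=406.83.
(300−201)/(406.83−288.60) × (293.65−288.60) + 201 = 99/118.23 × 5.05 + 201 ≈ 205.23 → 205.
Cairo: 338.21 ∈ [288.60, 406.83] ↔ index [201, 300].
201 + (338.21−288.60)·(300−201)/(406.83−288.60) = 201 + 49.61·99/118.23 ≈ 242.54, so AQI = 243.
Mumbai: 254.26 lies in 144.43–288.59, so I_lo=101, I_hi=200, C_lo=144.43, C_hi=288.59.
(200−101)/(288.59−144.43) × (254.26−144.43) + 101 = 99/144.16 × 109.83 + 101 ≈ 176.42 → 176.
Shanghai: 389.46 lies in 288.60–406.83, so I_lo=201, I_hi=300, C_lo=288.60, C_hi=406.83.
(300−201)/(406.83−288.60) × (389.46−288.60) + 201 = 99/118.23 × 100.86 + 201 ≈ 285.46 → 285.
Ulaanbaatar: 496.55 ∈ [406.84, 543.12] ↔ index [301, 400].
301 + (496.55−406.84)·(400−301)/(543.12−406.84) = 301 + 89.71·99/136.28 ≈ 366.17, so AQI = 366.
AQIs: Tehran=205, Cairo=243, Mumbai=176, Shanghai=285, Ulaanbaatar=366. Sum = 205 + 243 + 176 + 285 + 366 = 1275.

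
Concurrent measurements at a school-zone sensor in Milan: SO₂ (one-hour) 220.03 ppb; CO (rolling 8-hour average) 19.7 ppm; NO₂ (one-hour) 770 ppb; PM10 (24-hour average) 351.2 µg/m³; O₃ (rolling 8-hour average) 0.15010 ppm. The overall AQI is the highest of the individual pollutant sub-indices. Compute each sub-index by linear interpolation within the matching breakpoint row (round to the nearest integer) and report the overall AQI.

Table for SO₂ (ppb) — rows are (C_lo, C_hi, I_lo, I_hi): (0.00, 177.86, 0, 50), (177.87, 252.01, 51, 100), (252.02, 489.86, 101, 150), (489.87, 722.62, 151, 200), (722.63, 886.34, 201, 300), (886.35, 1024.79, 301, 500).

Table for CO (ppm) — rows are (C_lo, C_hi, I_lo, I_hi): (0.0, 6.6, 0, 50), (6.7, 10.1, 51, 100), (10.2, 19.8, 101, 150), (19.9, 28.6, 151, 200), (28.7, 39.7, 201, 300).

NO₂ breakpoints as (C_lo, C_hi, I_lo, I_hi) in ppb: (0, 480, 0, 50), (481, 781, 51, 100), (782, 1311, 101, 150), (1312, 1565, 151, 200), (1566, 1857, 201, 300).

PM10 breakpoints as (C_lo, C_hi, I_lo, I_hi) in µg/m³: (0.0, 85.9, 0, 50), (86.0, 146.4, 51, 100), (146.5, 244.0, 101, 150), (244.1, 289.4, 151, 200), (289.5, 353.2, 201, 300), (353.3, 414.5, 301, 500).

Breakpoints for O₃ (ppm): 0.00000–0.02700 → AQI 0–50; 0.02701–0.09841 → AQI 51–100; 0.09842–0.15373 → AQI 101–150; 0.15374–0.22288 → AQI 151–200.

297

SO₂: row 177.87–252.01 (AQI 51–100). (100−51)·(220.03−177.87)/(252.01−177.87) + 51 = 49·42.16/74.14 + 51 ≈ 78.86 → 79.
CO: row 10.2–19.8 (AQI 101–150). (150−101)·(19.7−10.2)/(19.8−10.2) + 101 = 49·9.5/9.6 + 101 ≈ 149.49 → 149.
NO₂: 770 lies in 481–781, so I_lo=51, I_hi=100, C_lo=481, C_hi=781.
(100−51)/(781−481) × (770−481) + 51 = 49/300 × 289 + 51 ≈ 98.20 → 98.
PM10: 351.2 lies in 289.5–353.2, so I_lo=201, I_hi=300, C_lo=289.5, C_hi=353.2.
(300−201)/(353.2−289.5) × (351.2−289.5) + 201 = 99/63.7 × 61.7 + 201 ≈ 296.89 → 297.
O₃: row 0.09842–0.15373 (AQI 101–150). (150−101)·(0.15010−0.09842)/(0.15373−0.09842) + 101 = 49·0.05168/0.05531 + 101 ≈ 146.78 → 147.
Sub-indices: SO₂→79, CO→149, NO₂→98, PM10→297, O₃→147. Overall AQI = max = 297; dominant pollutant is PM10.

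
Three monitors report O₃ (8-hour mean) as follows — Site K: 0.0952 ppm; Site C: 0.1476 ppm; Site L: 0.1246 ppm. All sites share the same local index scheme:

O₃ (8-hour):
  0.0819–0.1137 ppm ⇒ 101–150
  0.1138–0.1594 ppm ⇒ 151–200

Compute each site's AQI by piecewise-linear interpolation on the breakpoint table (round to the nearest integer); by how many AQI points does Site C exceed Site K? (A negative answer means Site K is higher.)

Site K: 0.0952 lies in 0.0819–0.1137, so I_lo=101, I_hi=150, C_lo=0.0819, C_hi=0.1137.
(150−101)/(0.1137−0.0819) × (0.0952−0.0819) + 101 = 49/0.0318 × 0.0133 + 101 ≈ 121.49 → 121.
Site C: 0.1476 ∈ [0.1138, 0.1594] ↔ index [151, 200].
151 + (0.1476−0.1138)·(200−151)/(0.1594−0.1138) = 151 + 0.0338·49/0.0456 ≈ 187.32, so AQI = 187.
Site L: 0.1246 ∈ [0.1138, 0.1594] ↔ index [151, 200].
151 + (0.1246−0.1138)·(200−151)/(0.1594−0.1138) = 151 + 0.0108·49/0.0456 ≈ 162.61, so AQI = 163.
AQIs: Site K=121, Site C=187, Site L=163. Site C (187) − Site K (121) = 66.

66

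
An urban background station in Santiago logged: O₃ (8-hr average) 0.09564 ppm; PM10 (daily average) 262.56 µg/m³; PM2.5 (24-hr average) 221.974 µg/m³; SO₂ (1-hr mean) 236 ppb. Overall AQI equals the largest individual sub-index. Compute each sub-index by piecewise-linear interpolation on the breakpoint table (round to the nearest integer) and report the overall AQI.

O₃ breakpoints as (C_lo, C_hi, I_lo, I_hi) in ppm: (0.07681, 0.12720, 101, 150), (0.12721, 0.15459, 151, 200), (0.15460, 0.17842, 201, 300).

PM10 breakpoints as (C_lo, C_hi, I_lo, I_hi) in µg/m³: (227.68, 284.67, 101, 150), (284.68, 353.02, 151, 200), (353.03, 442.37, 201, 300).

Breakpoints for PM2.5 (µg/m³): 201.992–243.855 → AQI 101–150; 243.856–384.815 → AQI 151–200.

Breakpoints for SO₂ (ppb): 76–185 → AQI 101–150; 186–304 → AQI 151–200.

172

O₃: row 0.07681–0.12720 (AQI 101–150). (150−101)·(0.09564−0.07681)/(0.12720−0.07681) + 101 = 49·0.01883/0.05039 + 101 ≈ 119.31 → 119.
PM10: 262.56 lies in 227.68–284.67, so I_lo=101, I_hi=150, C_lo=227.68, C_hi=284.67.
(150−101)/(284.67−227.68) × (262.56−227.68) + 101 = 49/56.99 × 34.88 + 101 ≈ 130.99 → 131.
PM2.5: 221.974 ∈ [201.992, 243.855] ↔ index [101, 150].
101 + (221.974−201.992)·(150−101)/(243.855−201.992) = 101 + 19.982·49/41.863 ≈ 124.39, so AQI = 124.
SO₂: 236 lies in 186–304, so I_lo=151, I_hi=200, C_lo=186, C_hi=304.
(200−151)/(304−186) × (236−186) + 151 = 49/118 × 50 + 151 ≈ 171.76 → 172.
Sub-indices: O₃→119, PM10→131, PM2.5→124, SO₂→172. Overall AQI = max = 172; dominant pollutant is SO₂.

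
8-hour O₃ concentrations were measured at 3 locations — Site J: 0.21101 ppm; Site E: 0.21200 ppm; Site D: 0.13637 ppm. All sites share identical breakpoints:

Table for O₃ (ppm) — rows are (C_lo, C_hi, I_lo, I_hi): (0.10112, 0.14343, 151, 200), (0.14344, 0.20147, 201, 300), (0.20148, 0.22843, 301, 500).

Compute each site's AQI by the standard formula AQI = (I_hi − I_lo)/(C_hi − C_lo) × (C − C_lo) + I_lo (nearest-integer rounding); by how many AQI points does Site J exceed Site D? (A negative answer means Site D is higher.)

179

Site J: 0.21101 ∈ [0.20148, 0.22843] ↔ index [301, 500].
301 + (0.21101−0.20148)·(500−301)/(0.22843−0.20148) = 301 + 0.00953·199/0.02695 ≈ 371.37, so AQI = 371.
Site E: 0.21200 lies in 0.20148–0.22843, so I_lo=301, I_hi=500, C_lo=0.20148, C_hi=0.22843.
(500−301)/(0.22843−0.20148) × (0.21200−0.20148) + 301 = 199/0.02695 × 0.01052 + 301 ≈ 378.68 → 379.
Site D 0.13637: bracket 0.10112–0.14343 → index 151–200; slope 49/0.04231, offset 0.03525.
AQI = 151 + 49/0.04231·0.03525 ≈ 191.82 ⇒ 192.
AQIs: Site J=371, Site E=379, Site D=192. Site J (371) − Site D (192) = 179.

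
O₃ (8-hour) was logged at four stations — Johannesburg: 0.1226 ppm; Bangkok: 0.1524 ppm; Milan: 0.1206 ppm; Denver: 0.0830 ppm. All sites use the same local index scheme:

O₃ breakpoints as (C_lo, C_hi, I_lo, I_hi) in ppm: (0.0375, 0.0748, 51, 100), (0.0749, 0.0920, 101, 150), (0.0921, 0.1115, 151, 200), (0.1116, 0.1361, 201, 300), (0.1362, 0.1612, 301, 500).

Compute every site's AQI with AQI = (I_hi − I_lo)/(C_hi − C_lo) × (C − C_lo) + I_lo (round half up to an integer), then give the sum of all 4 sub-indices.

1036

Johannesburg: row 0.1116–0.1361 (AQI 201–300). (300−201)·(0.1226−0.1116)/(0.1361−0.1116) + 201 = 99·0.0110/0.0245 + 201 ≈ 245.45 → 245.
Bangkok: 0.1524 ∈ [0.1362, 0.1612] ↔ index [301, 500].
301 + (0.1524−0.1362)·(500−301)/(0.1612−0.1362) = 301 + 0.0162·199/0.0250 ≈ 429.95, so AQI = 430.
Milan: 0.1206 lies in 0.1116–0.1361, so I_lo=201, I_hi=300, C_lo=0.1116, C_hi=0.1361.
(300−201)/(0.1361−0.1116) × (0.1206−0.1116) + 201 = 99/0.0245 × 0.0090 + 201 ≈ 237.37 → 237.
Denver: 0.0830 ∈ [0.0749, 0.0920] ↔ index [101, 150].
101 + (0.0830−0.0749)·(150−101)/(0.0920−0.0749) = 101 + 0.0081·49/0.0171 ≈ 124.21, so AQI = 124.
AQIs: Johannesburg=245, Bangkok=430, Milan=237, Denver=124. Sum = 245 + 430 + 237 + 124 = 1036.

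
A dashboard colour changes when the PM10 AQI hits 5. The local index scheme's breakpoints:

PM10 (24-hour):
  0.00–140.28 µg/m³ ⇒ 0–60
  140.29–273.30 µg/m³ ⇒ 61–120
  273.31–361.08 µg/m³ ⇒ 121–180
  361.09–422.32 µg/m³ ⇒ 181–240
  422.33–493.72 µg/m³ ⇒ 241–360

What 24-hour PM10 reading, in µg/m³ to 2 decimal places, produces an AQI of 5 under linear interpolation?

AQI 5 lies in the 0–60 band, which corresponds to 0.00–140.28 µg/m³.
C = 0.00 + (5−0)×(140.28−0.00)/(60−0) = 0.00 + 5×140.28/60 ≈ 11.6900 µg/m³ → 11.69 µg/m³ to 2 dp.

11.69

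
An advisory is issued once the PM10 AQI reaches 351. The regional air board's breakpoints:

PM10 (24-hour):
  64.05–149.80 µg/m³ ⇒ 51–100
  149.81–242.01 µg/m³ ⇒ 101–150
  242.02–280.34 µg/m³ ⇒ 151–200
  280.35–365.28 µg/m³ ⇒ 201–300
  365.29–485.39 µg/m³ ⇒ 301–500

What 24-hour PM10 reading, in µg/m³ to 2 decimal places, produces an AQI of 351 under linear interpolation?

395.47

AQI 351 lies in the 301–500 band, which corresponds to 365.29–485.39 µg/m³.
C = 365.29 + (351−301)×(485.39−365.29)/(500−301) = 365.29 + 50×120.10/199 ≈ 395.4659 µg/m³ → 395.47 µg/m³ to 2 dp.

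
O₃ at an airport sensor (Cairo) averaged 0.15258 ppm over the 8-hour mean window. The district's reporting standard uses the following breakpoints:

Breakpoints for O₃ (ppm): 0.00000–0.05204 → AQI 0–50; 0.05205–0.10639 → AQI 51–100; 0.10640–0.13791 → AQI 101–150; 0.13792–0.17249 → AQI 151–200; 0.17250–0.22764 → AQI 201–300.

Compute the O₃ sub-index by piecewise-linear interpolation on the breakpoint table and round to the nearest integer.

172

O₃: row 0.13792–0.17249 (AQI 151–200). (200−151)·(0.15258−0.13792)/(0.17249−0.13792) + 151 = 49·0.01466/0.03457 + 151 ≈ 171.78 → 172.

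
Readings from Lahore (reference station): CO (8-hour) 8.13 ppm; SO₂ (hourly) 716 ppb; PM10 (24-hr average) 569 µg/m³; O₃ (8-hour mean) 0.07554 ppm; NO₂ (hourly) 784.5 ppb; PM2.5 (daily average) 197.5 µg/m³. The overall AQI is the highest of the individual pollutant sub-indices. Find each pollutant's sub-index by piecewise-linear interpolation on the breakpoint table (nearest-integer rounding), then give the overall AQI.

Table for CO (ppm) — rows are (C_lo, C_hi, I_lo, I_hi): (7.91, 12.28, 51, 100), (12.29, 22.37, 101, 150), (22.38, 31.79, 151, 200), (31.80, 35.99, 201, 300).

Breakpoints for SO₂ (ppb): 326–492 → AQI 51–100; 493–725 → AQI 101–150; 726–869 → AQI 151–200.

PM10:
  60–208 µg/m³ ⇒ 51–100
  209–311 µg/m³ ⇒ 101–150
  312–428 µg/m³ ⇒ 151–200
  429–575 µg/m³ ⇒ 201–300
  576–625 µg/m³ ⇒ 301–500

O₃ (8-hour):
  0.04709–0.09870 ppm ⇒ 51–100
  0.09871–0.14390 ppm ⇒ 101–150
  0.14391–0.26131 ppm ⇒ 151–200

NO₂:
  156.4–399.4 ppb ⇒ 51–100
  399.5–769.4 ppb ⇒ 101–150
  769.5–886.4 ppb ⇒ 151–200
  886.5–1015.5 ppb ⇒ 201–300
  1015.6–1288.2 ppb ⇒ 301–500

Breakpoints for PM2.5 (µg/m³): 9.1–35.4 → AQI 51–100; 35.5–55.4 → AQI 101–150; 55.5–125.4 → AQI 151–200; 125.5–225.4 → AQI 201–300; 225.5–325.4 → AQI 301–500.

296

CO: 8.13 lies in 7.91–12.28, so I_lo=51, I_hi=100, C_lo=7.91, C_hi=12.28.
(100−51)/(12.28−7.91) × (8.13−7.91) + 51 = 49/4.37 × 0.22 + 51 ≈ 53.47 → 53.
SO₂: 716 ∈ [493, 725] ↔ index [101, 150].
101 + (716−493)·(150−101)/(725−493) = 101 + 223·49/232 ≈ 148.10, so AQI = 148.
PM10: 569 lies in 429–575, so I_lo=201, I_hi=300, C_lo=429, C_hi=575.
(300−201)/(575−429) × (569−429) + 201 = 99/146 × 140 + 201 ≈ 295.93 → 296.
O₃: 0.07554 lies in 0.04709–0.09870, so I_lo=51, I_hi=100, C_lo=0.04709, C_hi=0.09870.
(100−51)/(0.09870−0.04709) × (0.07554−0.04709) + 51 = 49/0.05161 × 0.02845 + 51 ≈ 78.01 → 78.
NO₂: 784.5 ∈ [769.5, 886.4] ↔ index [151, 200].
151 + (784.5−769.5)·(200−151)/(886.4−769.5) = 151 + 15.0·49/116.9 ≈ 157.29, so AQI = 157.
PM2.5: 197.5 lies in 125.5–225.4, so I_lo=201, I_hi=300, C_lo=125.5, C_hi=225.4.
(300−201)/(225.4−125.5) × (197.5−125.5) + 201 = 99/99.9 × 72.0 + 201 ≈ 272.35 → 272.
Sub-indices: CO→53, SO₂→148, PM10→296, O₃→78, NO₂→157, PM2.5→272. Overall AQI = max = 296; dominant pollutant is PM10.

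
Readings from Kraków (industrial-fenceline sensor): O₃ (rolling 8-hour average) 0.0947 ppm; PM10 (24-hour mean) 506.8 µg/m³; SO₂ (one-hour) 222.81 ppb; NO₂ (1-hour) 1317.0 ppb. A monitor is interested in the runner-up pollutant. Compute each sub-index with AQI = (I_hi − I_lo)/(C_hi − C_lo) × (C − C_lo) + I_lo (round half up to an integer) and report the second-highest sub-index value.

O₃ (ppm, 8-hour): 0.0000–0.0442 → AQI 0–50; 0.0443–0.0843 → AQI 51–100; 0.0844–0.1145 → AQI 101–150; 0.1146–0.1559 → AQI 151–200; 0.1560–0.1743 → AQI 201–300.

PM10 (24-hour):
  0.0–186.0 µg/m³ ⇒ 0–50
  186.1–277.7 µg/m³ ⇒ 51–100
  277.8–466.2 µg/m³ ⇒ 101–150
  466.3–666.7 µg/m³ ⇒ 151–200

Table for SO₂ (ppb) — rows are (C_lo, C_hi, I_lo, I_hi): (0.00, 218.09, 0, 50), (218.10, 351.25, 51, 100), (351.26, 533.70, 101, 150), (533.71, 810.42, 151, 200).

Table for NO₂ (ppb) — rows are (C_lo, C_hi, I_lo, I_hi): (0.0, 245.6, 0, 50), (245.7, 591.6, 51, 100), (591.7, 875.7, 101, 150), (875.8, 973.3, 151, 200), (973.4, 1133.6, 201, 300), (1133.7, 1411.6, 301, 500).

O₃: 0.0947 ∈ [0.0844, 0.1145] ↔ index [101, 150].
101 + (0.0947−0.0844)·(150−101)/(0.1145−0.0844) = 101 + 0.0103·49/0.0301 ≈ 117.77, so AQI = 118.
PM10: 506.8 lies in 466.3–666.7, so I_lo=151, I_hi=200, C_lo=466.3, C_hi=666.7.
(200−151)/(666.7−466.3) × (506.8−466.3) + 151 = 49/200.4 × 40.5 + 151 ≈ 160.90 → 161.
SO₂: 222.81 lies in 218.10–351.25, so I_lo=51, I_hi=100, C_lo=218.10, C_hi=351.25.
(100−51)/(351.25−218.10) × (222.81−218.10) + 51 = 49/133.15 × 4.71 + 51 ≈ 52.73 → 53.
NO₂ 1317.0: bracket 1133.7–1411.6 → index 301–500; slope 199/277.9, offset 183.3.
AQI = 301 + 199/277.9·183.3 ≈ 432.26 ⇒ 432.
Sub-indices: O₃→118, PM10→161, SO₂→53, NO₂→432. Ranked high→low: 432, 161, 118, 53. Second-highest sub-index = 161.

161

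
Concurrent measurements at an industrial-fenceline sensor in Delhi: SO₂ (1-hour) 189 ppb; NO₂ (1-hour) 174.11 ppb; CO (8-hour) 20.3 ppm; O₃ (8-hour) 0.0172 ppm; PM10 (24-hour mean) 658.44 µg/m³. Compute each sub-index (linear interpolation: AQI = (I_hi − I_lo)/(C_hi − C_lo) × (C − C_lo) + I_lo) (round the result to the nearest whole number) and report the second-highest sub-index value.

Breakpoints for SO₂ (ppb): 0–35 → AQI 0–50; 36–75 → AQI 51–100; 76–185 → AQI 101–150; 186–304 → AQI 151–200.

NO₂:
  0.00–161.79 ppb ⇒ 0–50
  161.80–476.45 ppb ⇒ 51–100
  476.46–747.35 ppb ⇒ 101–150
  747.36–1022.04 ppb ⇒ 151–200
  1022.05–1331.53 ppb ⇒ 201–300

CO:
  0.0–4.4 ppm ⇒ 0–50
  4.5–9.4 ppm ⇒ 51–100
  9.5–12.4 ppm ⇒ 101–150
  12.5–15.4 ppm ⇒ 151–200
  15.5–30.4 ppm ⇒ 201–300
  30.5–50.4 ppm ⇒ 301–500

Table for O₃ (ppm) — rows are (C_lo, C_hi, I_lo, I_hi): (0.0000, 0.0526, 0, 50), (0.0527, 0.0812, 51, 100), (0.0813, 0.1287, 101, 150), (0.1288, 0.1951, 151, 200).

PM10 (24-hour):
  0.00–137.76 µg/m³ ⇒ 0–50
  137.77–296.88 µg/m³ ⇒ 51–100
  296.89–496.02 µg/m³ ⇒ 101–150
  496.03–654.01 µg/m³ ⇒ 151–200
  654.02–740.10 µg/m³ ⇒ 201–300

206

SO₂: 189 lies in 186–304, so I_lo=151, I_hi=200, C_lo=186, C_hi=304.
(200−151)/(304−186) × (189−186) + 151 = 49/118 × 3 + 151 ≈ 152.25 → 152.
NO₂: 174.11 ∈ [161.80, 476.45] ↔ index [51, 100].
51 + (174.11−161.80)·(100−51)/(476.45−161.80) = 51 + 12.31·49/314.65 ≈ 52.92, so AQI = 53.
CO: row 15.5–30.4 (AQI 201–300). (300−201)·(20.3−15.5)/(30.4−15.5) + 201 = 99·4.8/14.9 + 201 ≈ 232.89 → 233.
O₃: 0.0172 ∈ [0.0000, 0.0526] ↔ index [0, 50].
0 + (0.0172−0.0000)·(50−0)/(0.0526−0.0000) = 0 + 0.0172·50/0.0526 ≈ 16.35, so AQI = 16.
PM10 658.44: bracket 654.02–740.10 → index 201–300; slope 99/86.08, offset 4.42.
AQI = 201 + 99/86.08·4.42 ≈ 206.08 ⇒ 206.
Sub-indices: SO₂→152, NO₂→53, CO→233, O₃→16, PM10→206. Ranked high→low: 233, 206, 152, 53, 16. Second-highest sub-index = 206.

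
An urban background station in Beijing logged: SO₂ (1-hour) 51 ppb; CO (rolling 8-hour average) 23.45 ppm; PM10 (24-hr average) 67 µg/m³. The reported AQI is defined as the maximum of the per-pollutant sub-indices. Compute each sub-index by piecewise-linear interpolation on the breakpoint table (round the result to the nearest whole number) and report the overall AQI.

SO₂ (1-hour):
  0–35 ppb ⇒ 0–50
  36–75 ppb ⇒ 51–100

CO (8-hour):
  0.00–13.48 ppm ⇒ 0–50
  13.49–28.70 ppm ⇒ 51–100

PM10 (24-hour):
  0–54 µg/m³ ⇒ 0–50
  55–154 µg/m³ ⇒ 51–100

SO₂: 51 ∈ [36, 75] ↔ index [51, 100].
51 + (51−36)·(100−51)/(75−36) = 51 + 15·49/39 ≈ 69.85, so AQI = 70.
CO 23.45: bracket 13.49–28.70 → index 51–100; slope 49/15.21, offset 9.96.
AQI = 51 + 49/15.21·9.96 ≈ 83.09 ⇒ 83.
PM10 67: bracket 55–154 → index 51–100; slope 49/99, offset 12.
AQI = 51 + 49/99·12 ≈ 56.94 ⇒ 57.
Sub-indices: SO₂→70, CO→83, PM10→57. Overall AQI = max = 83; dominant pollutant is CO.
AQI 83: Moderate.

83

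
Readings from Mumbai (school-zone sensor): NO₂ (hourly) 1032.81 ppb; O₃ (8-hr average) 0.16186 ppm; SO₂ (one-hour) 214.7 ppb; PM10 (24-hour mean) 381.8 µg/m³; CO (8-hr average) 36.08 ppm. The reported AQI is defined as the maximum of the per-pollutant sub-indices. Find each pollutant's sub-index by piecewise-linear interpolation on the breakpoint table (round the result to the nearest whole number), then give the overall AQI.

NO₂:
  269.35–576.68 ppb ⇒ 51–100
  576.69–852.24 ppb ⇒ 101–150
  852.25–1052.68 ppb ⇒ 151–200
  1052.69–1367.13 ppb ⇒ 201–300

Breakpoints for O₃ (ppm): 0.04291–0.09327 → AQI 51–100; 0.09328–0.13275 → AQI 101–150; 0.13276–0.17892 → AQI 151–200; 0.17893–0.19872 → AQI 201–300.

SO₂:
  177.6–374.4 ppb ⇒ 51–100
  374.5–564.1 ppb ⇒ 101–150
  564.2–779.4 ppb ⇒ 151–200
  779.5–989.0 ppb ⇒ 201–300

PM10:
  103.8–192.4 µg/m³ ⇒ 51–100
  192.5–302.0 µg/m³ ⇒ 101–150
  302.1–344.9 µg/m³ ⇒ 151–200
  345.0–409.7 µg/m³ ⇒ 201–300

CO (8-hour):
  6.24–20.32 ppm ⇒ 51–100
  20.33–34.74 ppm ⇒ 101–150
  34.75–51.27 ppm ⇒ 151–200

NO₂: row 852.25–1052.68 (AQI 151–200). (200−151)·(1032.81−852.25)/(1052.68−852.25) + 151 = 49·180.56/200.43 + 151 ≈ 195.14 → 195.
O₃: 0.16186 ∈ [0.13276, 0.17892] ↔ index [151, 200].
151 + (0.16186−0.13276)·(200−151)/(0.17892−0.13276) = 151 + 0.02910·49/0.04616 ≈ 181.89, so AQI = 182.
SO₂: 214.7 ∈ [177.6, 374.4] ↔ index [51, 100].
51 + (214.7−177.6)·(100−51)/(374.4−177.6) = 51 + 37.1·49/196.8 ≈ 60.24, so AQI = 60.
PM10: 381.8 lies in 345.0–409.7, so I_lo=201, I_hi=300, C_lo=345.0, C_hi=409.7.
(300−201)/(409.7−345.0) × (381.8−345.0) + 201 = 99/64.7 × 36.8 + 201 ≈ 257.31 → 257.
CO 36.08: bracket 34.75–51.27 → index 151–200; slope 49/16.52, offset 1.33.
AQI = 151 + 49/16.52·1.33 ≈ 154.94 ⇒ 155.
Sub-indices: NO₂→195, O₃→182, SO₂→60, PM10→257, CO→155. Overall AQI = max = 257; dominant pollutant is PM10.
AQI 257: Very Unhealthy.

257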